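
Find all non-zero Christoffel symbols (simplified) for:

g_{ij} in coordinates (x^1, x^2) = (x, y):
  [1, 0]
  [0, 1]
Using Γ^k_{ij} = (1/2) g^{km} (∂_i g_{mj} + ∂_j g_{mi} - ∂_m g_{ij}); the metric is diagonal, so only the m = k term contributes.
Every metric component is constant, so all ∂_m g_{ij} = 0 and every Christoffel symbol vanishes.
All Christoffel symbols are zero.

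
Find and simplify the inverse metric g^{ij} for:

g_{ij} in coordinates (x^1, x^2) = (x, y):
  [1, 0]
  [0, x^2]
The metric is diagonal, so g^{ij} is diagonal with entries 1/g_{ii}: diag(1, 1/(x^2)).
g^{ij}:
  [1, 0]
  [0, 1/x^2]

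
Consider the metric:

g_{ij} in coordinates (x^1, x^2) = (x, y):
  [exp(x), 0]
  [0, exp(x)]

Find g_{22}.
With x^1 = x, x^2 = y, g_{22} = g_{yy} is the row-2, column-2 entry of the matrix.
g_{22} = exp(x)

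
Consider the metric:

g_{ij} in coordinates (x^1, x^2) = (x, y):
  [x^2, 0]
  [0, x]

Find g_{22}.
With x^1 = x, x^2 = y, g_{22} = g_{yy} is the row-2, column-2 entry of the matrix.
g_{22} = x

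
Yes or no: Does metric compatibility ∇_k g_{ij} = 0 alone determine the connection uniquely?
One also needs vanishing torsion; metric compatibility plus torsion-freeness singles out the Levi-Civita connection.
No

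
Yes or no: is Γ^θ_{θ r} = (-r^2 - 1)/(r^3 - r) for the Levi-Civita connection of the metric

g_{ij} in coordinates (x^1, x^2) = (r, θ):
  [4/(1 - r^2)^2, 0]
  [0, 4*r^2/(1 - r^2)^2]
Γ^θ_{θ r} = (1/2) g^{θθ} (∂_θ g_{θr} + ∂_r g_{θθ} - ∂_θ g_{θr}) = (1/2)((1 - r^2)^2/(4*r^2))((0) + (-8*(r^3 + r)/(r^2 - 1)^3) - (0)) = (-r^2 - 1)/(r^3 - r)
This equals the proposed value (-r^2 - 1)/(r^3 - r).
Yes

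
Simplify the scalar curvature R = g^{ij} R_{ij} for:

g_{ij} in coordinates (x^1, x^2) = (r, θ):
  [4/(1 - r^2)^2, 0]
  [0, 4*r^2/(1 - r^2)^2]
Non-zero Christoffel symbols (Γ^k_{ij} = Γ^k_{ji}):
Γ^r_{r r} = 2*r/(1 - r^2)
Γ^r_{θ θ} = (r^3 + r)/(r^2 - 1)
Γ^θ_{r θ} = (-r^2 - 1)/(r^3 - r)
Ricci tensor (R_{ij} = R^k_{ikj}): R_{rr} = -4/(r^2 - 1)^2, R_{rθ} = 0, R_{θθ} = -4*r^2/(r^2 - 1)^2
Inverse metric: g^{rr} = (1 - r^2)^2/4, g^{θθ} = (1 - r^2)^2/(4*r^2)
R = g^{ij} R_{ij} = ((1 - r^2)^2/4)(-4/(r^2 - 1)^2) + ((1 - r^2)^2/(4*r^2))(-4*r^2/(r^2 - 1)^2) = -2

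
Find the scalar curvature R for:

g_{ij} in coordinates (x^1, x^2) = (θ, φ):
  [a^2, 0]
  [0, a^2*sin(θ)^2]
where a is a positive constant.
Non-zero Christoffel symbols (Γ^k_{ij} = Γ^k_{ji}):
Γ^θ_{φ φ} = -sin(2*θ)/2
Γ^φ_{θ φ} = 1/tan(θ)
Ricci tensor (R_{ij} = R^k_{ikj}): R_{θθ} = 1, R_{θφ} = 0, R_{φφ} = sin(θ)^2
Inverse metric: g^{θθ} = 1/a^2, g^{φφ} = 1/(a^2*sin(θ)^2)
R = g^{ij} R_{ij} = (1/a^2)(1) + (1/(a^2*sin(θ)^2))(sin(θ)^2) = 2/a^2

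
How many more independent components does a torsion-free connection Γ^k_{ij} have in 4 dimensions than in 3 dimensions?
Independent components in n dimensions: n × n(n+1)/2 = n^2(n+1)/2.
4D: 4 × 10 = 40
3D: 3 × 6 = 18
Difference = 40 - 18 = 22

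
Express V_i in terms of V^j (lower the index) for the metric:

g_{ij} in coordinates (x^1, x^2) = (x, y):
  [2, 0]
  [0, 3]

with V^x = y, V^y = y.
V_i = g_{ij} V^j:
V_x = (2)(y) + (0)(y) = 2*y
V_y = (0)(y) + (3)(y) = 3*y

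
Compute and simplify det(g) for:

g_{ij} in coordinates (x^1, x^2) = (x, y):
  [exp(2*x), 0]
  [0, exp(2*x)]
For a 2×2 metric: det(g) = g_{11}·g_{22} - g_{12}·g_{21}
= (exp(2*x))·(exp(2*x)) - (0)·(0)
= exp(4*x) - 0
det(g) = exp(4*x)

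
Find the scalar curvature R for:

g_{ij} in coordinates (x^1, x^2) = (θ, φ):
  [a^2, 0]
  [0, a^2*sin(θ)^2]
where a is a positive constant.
Non-zero Christoffel symbols (Γ^k_{ij} = Γ^k_{ji}):
Γ^θ_{φ φ} = -sin(2*θ)/2
Γ^φ_{θ φ} = 1/tan(θ)
Ricci tensor (R_{ij} = R^k_{ikj}): R_{θθ} = 1, R_{θφ} = 0, R_{φφ} = sin(θ)^2
Inverse metric: g^{θθ} = 1/a^2, g^{φφ} = 1/(a^2*sin(θ)^2)
R = g^{ij} R_{ij} = (1/a^2)(1) + (1/(a^2*sin(θ)^2))(sin(θ)^2) = 2/a^2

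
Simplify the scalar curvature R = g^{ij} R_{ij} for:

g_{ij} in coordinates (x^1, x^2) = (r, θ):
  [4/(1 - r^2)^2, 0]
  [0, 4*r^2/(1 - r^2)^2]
Non-zero Christoffel symbols (Γ^k_{ij} = Γ^k_{ji}):
Γ^r_{r r} = 2*r/(1 - r^2)
Γ^r_{θ θ} = (r^3 + r)/(r^2 - 1)
Γ^θ_{r θ} = (-r^2 - 1)/(r^3 - r)
Ricci tensor (R_{ij} = R^k_{ikj}): R_{rr} = -4/(r^2 - 1)^2, R_{rθ} = 0, R_{θθ} = -4*r^2/(r^2 - 1)^2
Inverse metric: g^{rr} = (1 - r^2)^2/4, g^{θθ} = (1 - r^2)^2/(4*r^2)
R = g^{ij} R_{ij} = ((1 - r^2)^2/4)(-4/(r^2 - 1)^2) + ((1 - r^2)^2/(4*r^2))(-4*r^2/(r^2 - 1)^2) = -2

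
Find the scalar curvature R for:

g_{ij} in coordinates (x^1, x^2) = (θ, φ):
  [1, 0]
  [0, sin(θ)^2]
Non-zero Christoffel symbols (Γ^k_{ij} = Γ^k_{ji}):
Γ^θ_{φ φ} = -sin(2*θ)/2
Γ^φ_{θ φ} = 1/tan(θ)
Ricci tensor (R_{ij} = R^k_{ikj}): R_{θθ} = 1, R_{θφ} = 0, R_{φφ} = sin(θ)^2
Inverse metric: g^{θθ} = 1, g^{φφ} = 1/sin(θ)^2
R = g^{ij} R_{ij} = (1)(1) + (1/sin(θ)^2)(sin(θ)^2) = 2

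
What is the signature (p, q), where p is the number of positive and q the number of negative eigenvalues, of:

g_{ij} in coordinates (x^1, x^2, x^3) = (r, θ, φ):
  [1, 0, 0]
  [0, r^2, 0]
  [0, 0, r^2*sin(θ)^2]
The metric is diagonal, so its eigenvalues are the diagonal entries: 1, r^2, r^2*sin(θ)^2 (at a generic point, where coordinate-dependent entries are positive).
3 positive, 0 negative.
(3, 0) - Riemannian (positive definite)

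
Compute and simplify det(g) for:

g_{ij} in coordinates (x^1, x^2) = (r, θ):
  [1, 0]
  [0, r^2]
For a 2×2 metric: det(g) = g_{11}·g_{22} - g_{12}·g_{21}
= (1)·(r^2) - (0)·(0)
= r^2 - 0
det(g) = r^2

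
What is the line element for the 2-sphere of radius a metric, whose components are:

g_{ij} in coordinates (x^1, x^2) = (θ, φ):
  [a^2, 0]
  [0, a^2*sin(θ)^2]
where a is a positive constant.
ds^2 = g_{ij} dx^i dx^j; only the non-zero components contribute.
ds^2 = a^2 dθ^2 + a^2*sin(θ)^2 dφ^2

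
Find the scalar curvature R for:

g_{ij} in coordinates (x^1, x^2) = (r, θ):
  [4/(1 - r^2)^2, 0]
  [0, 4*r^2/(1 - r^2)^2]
Non-zero Christoffel symbols (Γ^k_{ij} = Γ^k_{ji}):
Γ^r_{r r} = 2*r/(1 - r^2)
Γ^r_{θ θ} = (r^3 + r)/(r^2 - 1)
Γ^θ_{r θ} = (-r^2 - 1)/(r^3 - r)
Ricci tensor (R_{ij} = R^k_{ikj}): R_{rr} = -4/(r^2 - 1)^2, R_{rθ} = 0, R_{θθ} = -4*r^2/(r^2 - 1)^2
Inverse metric: g^{rr} = (1 - r^2)^2/4, g^{θθ} = (1 - r^2)^2/(4*r^2)
R = g^{ij} R_{ij} = ((1 - r^2)^2/4)(-4/(r^2 - 1)^2) + ((1 - r^2)^2/(4*r^2))(-4*r^2/(r^2 - 1)^2) = -2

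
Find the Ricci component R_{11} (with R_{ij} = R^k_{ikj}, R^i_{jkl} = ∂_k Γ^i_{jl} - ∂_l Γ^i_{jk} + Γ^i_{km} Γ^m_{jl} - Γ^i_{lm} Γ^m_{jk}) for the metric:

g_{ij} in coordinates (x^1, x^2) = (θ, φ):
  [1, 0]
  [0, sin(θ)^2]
Non-zero Christoffel symbols (Γ^k_{ij} = Γ^k_{ji}):
Γ^θ_{φ φ} = -sin(2*θ)/2
Γ^φ_{θ φ} = 1/tan(θ)
R^θ_{θ θ θ} = 0 (a repeated index in an antisymmetric pair)
R^φ_{θ φ θ} = ∂_φ Γ^φ_{θ θ} - ∂_θ Γ^φ_{θ φ} + Γ^φ_{φ m} Γ^m_{θ θ} - Γ^φ_{θ m} Γ^m_{θ φ}
  = (0) - (-1/sin(θ)^2) + (0) - (1/tan(θ)^2) = 1
R_{θθ} = R^θ_{θ θ θ} + R^φ_{θ φ θ} = (0) + (1) = 1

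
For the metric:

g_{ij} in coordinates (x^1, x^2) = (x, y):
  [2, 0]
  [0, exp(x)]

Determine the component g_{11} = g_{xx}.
With x^1 = x, x^2 = y, g_{11} = g_{xx} is the row-1, column-1 entry of the matrix.
g_{11} = 2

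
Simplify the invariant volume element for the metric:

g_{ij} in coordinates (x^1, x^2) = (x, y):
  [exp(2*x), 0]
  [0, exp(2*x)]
det(g) = exp(4*x)
√|det(g)| = exp(2*x)
Volume element: dV = exp(2*x) dx dy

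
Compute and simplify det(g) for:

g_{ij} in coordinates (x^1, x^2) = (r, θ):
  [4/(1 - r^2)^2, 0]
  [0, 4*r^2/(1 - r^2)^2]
For a 2×2 metric: det(g) = g_{11}·g_{22} - g_{12}·g_{21}
= (4/(1 - r^2)^2)·(4*r^2/(1 - r^2)^2) - (0)·(0)
= 16*r^2/(1 - r^2)^4 - 0
det(g) = 16*r^2/(1 - r^2)^4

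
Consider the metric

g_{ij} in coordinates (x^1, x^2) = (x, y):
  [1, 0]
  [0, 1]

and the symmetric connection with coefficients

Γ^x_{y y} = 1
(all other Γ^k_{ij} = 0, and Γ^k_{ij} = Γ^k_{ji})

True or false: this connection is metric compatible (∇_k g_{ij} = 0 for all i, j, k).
Using ∇_k g_{ij} = ∂_k g_{ij} - Γ^m_{ki} g_{mj} - Γ^m_{kj} g_{im}:
∇_y g_{xy} = (0) - (0) - (1) = -1 ≠ 0
So the connection is not metric compatible (it is not the Levi-Civita connection).
False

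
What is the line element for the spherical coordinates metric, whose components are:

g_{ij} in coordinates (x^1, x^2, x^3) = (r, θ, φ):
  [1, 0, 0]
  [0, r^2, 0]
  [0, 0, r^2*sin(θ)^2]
ds^2 = g_{ij} dx^i dx^j; only the non-zero components contribute.
ds^2 = dr^2 + r^2 dθ^2 + r^2*sin(θ)^2 dφ^2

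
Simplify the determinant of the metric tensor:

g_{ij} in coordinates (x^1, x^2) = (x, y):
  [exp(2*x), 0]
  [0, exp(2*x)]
For a 2×2 metric: det(g) = g_{11}·g_{22} - g_{12}·g_{21}
= (exp(2*x))·(exp(2*x)) - (0)·(0)
= exp(4*x) - 0
det(g) = exp(4*x)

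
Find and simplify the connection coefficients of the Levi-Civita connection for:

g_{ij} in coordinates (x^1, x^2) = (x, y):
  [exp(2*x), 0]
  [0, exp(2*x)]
Using Γ^k_{ij} = (1/2) g^{km} (∂_i g_{mj} + ∂_j g_{mi} - ∂_m g_{ij}); the metric is diagonal, so only the m = k term contributes.
Non-zero symbols (using the symmetry Γ^k_{ij} = Γ^k_{ji}):
Γ^x_{x x} = (1/2) g^{xx} (∂_x g_{xx} + ∂_x g_{xx} - ∂_x g_{xx}) = (1/2)(exp(-2*x))((2*exp(2*x)) + (2*exp(2*x)) - (2*exp(2*x))) = 1
Γ^x_{y y} = (1/2) g^{xx} (∂_y g_{xy} + ∂_y g_{xy} - ∂_x g_{yy}) = (1/2)(exp(-2*x))((0) + (0) - (2*exp(2*x))) = -1
Γ^y_{x y} = (1/2) g^{yy} (∂_x g_{yy} + ∂_y g_{yx} - ∂_y g_{xy}) = (1/2)(exp(-2*x))((2*exp(2*x)) + (0) - (0)) = 1
All other Christoffel symbols are zero.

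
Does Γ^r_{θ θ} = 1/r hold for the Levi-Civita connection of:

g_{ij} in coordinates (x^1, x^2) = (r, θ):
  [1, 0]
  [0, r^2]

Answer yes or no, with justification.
Γ^r_{θ θ} = (1/2) g^{rr} (∂_θ g_{rθ} + ∂_θ g_{rθ} - ∂_r g_{θθ}) = (1/2)(1)((0) + (0) - (2*r)) = -r
This differs from the proposed value 1/r.
No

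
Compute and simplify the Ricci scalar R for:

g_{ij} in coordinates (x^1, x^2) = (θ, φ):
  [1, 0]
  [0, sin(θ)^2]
Non-zero Christoffel symbols (Γ^k_{ij} = Γ^k_{ji}):
Γ^θ_{φ φ} = -sin(2*θ)/2
Γ^φ_{θ φ} = 1/tan(θ)
Ricci tensor (R_{ij} = R^k_{ikj}): R_{θθ} = 1, R_{θφ} = 0, R_{φφ} = sin(θ)^2
Inverse metric: g^{θθ} = 1, g^{φφ} = 1/sin(θ)^2
R = g^{ij} R_{ij} = (1)(1) + (1/sin(θ)^2)(sin(θ)^2) = 2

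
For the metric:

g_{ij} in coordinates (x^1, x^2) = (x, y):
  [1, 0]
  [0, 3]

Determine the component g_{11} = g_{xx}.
With x^1 = x, x^2 = y, g_{11} = g_{xx} is the row-1, column-1 entry of the matrix.
g_{11} = 1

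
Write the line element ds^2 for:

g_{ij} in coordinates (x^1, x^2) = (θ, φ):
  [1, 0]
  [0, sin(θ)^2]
ds^2 = g_{ij} dx^i dx^j; only the non-zero components contribute.
ds^2 = dθ^2 + sin(θ)^2 dφ^2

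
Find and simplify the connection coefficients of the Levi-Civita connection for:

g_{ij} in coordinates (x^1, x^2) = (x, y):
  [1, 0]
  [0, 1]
Using Γ^k_{ij} = (1/2) g^{km} (∂_i g_{mj} + ∂_j g_{mi} - ∂_m g_{ij}); the metric is diagonal, so only the m = k term contributes.
Every metric component is constant, so all ∂_m g_{ij} = 0 and every Christoffel symbol vanishes.
All Christoffel symbols are zero.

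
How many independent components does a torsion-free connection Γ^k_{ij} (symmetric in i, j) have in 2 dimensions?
Γ^k_{ij} has n choices for the upper index and n(n+1)/2 independent symmetric lower index pairs.
Total = 2 × 2×3/2 = 2 × 3 = 6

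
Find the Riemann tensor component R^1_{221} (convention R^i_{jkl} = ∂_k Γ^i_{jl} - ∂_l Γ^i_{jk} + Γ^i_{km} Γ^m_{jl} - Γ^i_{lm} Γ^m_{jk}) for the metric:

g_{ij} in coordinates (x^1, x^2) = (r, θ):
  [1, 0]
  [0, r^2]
Non-zero Christoffel symbols (Γ^k_{ij} = Γ^k_{ji}):
Γ^r_{θ θ} = -r
Γ^θ_{r θ} = 1/r
R^r_{θ θ r} = ∂_θ Γ^r_{θ r} - ∂_r Γ^r_{θ θ} + Γ^r_{θ m} Γ^m_{θ r} - Γ^r_{r m} Γ^m_{θ θ}
  = (0) - (-1) + (-1) - (0) = 0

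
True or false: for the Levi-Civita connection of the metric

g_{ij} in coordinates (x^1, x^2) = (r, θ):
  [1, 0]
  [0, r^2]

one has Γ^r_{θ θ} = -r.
Γ^r_{θ θ} = (1/2) g^{rr} (∂_θ g_{rθ} + ∂_θ g_{rθ} - ∂_r g_{θθ}) = (1/2)(1)((0) + (0) - (2*r)) = -r
This equals the proposed value -r.
True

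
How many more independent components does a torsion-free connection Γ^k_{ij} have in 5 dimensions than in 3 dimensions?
Independent components in n dimensions: n × n(n+1)/2 = n^2(n+1)/2.
5D: 5 × 15 = 75
3D: 3 × 6 = 18
Difference = 75 - 18 = 57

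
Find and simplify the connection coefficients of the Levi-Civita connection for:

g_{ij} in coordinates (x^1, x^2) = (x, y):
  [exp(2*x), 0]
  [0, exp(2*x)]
Using Γ^k_{ij} = (1/2) g^{km} (∂_i g_{mj} + ∂_j g_{mi} - ∂_m g_{ij}); the metric is diagonal, so only the m = k term contributes.
Non-zero symbols (using the symmetry Γ^k_{ij} = Γ^k_{ji}):
Γ^x_{x x} = (1/2) g^{xx} (∂_x g_{xx} + ∂_x g_{xx} - ∂_x g_{xx}) = (1/2)(exp(-2*x))((2*exp(2*x)) + (2*exp(2*x)) - (2*exp(2*x))) = 1
Γ^x_{y y} = (1/2) g^{xx} (∂_y g_{xy} + ∂_y g_{xy} - ∂_x g_{yy}) = (1/2)(exp(-2*x))((0) + (0) - (2*exp(2*x))) = -1
Γ^y_{x y} = (1/2) g^{yy} (∂_x g_{yy} + ∂_y g_{yx} - ∂_y g_{xy}) = (1/2)(exp(-2*x))((2*exp(2*x)) + (0) - (0)) = 1
All other Christoffel symbols are zero.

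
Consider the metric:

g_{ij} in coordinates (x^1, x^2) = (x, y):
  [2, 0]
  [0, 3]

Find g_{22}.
With x^1 = x, x^2 = y, g_{22} = g_{yy} is the row-2, column-2 entry of the matrix.
g_{22} = 3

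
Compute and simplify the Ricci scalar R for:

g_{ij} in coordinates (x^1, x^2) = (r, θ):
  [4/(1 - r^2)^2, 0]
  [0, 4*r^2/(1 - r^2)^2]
Non-zero Christoffel symbols (Γ^k_{ij} = Γ^k_{ji}):
Γ^r_{r r} = 2*r/(1 - r^2)
Γ^r_{θ θ} = (r^3 + r)/(r^2 - 1)
Γ^θ_{r θ} = (-r^2 - 1)/(r^3 - r)
Ricci tensor (R_{ij} = R^k_{ikj}): R_{rr} = -4/(r^2 - 1)^2, R_{rθ} = 0, R_{θθ} = -4*r^2/(r^2 - 1)^2
Inverse metric: g^{rr} = (1 - r^2)^2/4, g^{θθ} = (1 - r^2)^2/(4*r^2)
R = g^{ij} R_{ij} = ((1 - r^2)^2/4)(-4/(r^2 - 1)^2) + ((1 - r^2)^2/(4*r^2))(-4*r^2/(r^2 - 1)^2) = -2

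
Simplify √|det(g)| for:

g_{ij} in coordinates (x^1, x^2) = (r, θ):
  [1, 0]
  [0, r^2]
det(g) = r^2
√|det(g)| = r
Volume element: dV = r dr dθ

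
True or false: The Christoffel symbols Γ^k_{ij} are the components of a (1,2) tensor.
Under a change of coordinates Γ picks up an inhomogeneous term ∂²x/∂x'∂x'; e.g. Γ = 0 in Cartesian coordinates but Γ^r_{θθ} = -r in polar coordinates on the same flat plane.
False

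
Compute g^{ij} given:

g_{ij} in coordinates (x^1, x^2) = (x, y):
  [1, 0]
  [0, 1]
The metric is diagonal, so g^{ij} is diagonal with entries 1/g_{ii}: diag(1, 1).
g^{ij}:
  [1, 0]
  [0, 1]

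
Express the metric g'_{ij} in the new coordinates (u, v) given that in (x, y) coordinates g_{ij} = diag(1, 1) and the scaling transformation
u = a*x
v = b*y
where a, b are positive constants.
Invert the transformation: x = u/a, y = v/b
g'_{ij} = (∂x^k/∂x'^i)(∂x^l/∂x'^j) g_{kl}; with g_{kl} = δ_{kl} this is Σ_k (∂x^k/∂x'^i)(∂x^k/∂x'^j).
Jacobian: ∂x/∂u = 1/a, ∂x/∂v = 0, ∂y/∂u = 0, ∂y/∂v = 1/b
g'_{uu} = (1/a)(1/a) + (0)(0) = 1/a^2
g'_{uv} = (1/a)(0) + (0)(1/b) = 0
g'_{vv} = (0)(0) + (1/b)(1/b) = 1/b^2
g'_{ij} = diag(1/a^2, 1/b^2)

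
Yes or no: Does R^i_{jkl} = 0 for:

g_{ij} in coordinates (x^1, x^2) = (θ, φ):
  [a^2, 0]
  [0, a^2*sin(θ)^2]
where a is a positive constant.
Non-zero Christoffel symbols:
Γ^θ_{φ φ} = -sin(2*θ)/2
Γ^φ_{θ φ} = 1/tan(θ)
Ricci tensor: R_{θθ} = 1, R_{θφ} = 0, R_{φφ} = sin(θ)^2
The Ricci tensor is non-zero, so the Riemann tensor is non-zero: not flat.
No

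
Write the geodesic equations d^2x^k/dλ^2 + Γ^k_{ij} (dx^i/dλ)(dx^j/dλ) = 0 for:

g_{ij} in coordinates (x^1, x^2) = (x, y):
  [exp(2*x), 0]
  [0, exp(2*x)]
Geodesic equation: d^2x^k/dλ^2 + Γ^k_{ij} (dx^i/dλ)(dx^j/dλ) = 0.
Non-zero Christoffel symbols:
Γ^x_{x x} = 1
Γ^x_{y y} = -1
Γ^y_{x y} = 1
Substituting (the symmetric pair Γ^k_{ij}, Γ^k_{ji} combines into a factor 2):
d^2x/dλ^2 + (dx/dλ)^2 - (dy/dλ)^2 = 0
d^2y/dλ^2 + 2 (dx/dλ)(dy/dλ) = 0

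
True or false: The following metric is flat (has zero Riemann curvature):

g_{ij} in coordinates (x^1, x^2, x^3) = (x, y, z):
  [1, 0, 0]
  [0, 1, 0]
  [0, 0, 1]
All metric components are constant, so every Christoffel symbol vanishes and R^i_{jkl} = 0.
True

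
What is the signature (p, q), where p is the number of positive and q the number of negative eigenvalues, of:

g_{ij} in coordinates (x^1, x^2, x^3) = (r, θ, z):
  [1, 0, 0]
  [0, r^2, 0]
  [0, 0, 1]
The metric is diagonal, so its eigenvalues are the diagonal entries: 1, r^2, 1 (at a generic point, where coordinate-dependent entries are positive).
3 positive, 0 negative.
(3, 0) - Riemannian (positive definite)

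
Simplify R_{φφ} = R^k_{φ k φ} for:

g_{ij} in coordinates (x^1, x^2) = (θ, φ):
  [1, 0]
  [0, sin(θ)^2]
Non-zero Christoffel symbols (Γ^k_{ij} = Γ^k_{ji}):
Γ^θ_{φ φ} = -sin(2*θ)/2
Γ^φ_{θ φ} = 1/tan(θ)
R^θ_{φ θ φ} = ∂_θ Γ^θ_{φ φ} - ∂_φ Γ^θ_{φ θ} + Γ^θ_{θ m} Γ^m_{φ φ} - Γ^θ_{φ m} Γ^m_{φ θ}
  = (-cos(2*θ)) - (0) + (0) - (-cos(θ)^2) = sin(θ)^2
R^φ_{φ φ φ} = 0 (a repeated index in an antisymmetric pair)
R_{φφ} = R^θ_{φ θ φ} + R^φ_{φ φ φ} = (sin(θ)^2) + (0) = sin(θ)^2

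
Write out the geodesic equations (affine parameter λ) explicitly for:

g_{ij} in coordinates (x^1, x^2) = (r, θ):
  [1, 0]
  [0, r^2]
Geodesic equation: d^2x^k/dλ^2 + Γ^k_{ij} (dx^i/dλ)(dx^j/dλ) = 0.
Non-zero Christoffel symbols:
Γ^r_{θ θ} = -r
Γ^θ_{r θ} = 1/r
Substituting (the symmetric pair Γ^k_{ij}, Γ^k_{ji} combines into a factor 2):
d^2r/dλ^2 - r (dθ/dλ)^2 = 0
d^2θ/dλ^2 + (2/r) (dr/dλ)(dθ/dλ) = 0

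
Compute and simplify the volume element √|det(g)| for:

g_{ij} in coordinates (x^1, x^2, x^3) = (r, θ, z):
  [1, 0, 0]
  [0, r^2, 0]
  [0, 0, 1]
det(g) = r^2
√|det(g)| = r
Volume element: dV = r dr dθ dz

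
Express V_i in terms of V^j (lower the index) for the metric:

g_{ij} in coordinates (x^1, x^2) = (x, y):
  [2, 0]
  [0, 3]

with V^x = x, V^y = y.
V_i = g_{ij} V^j:
V_x = (2)(x) + (0)(y) = 2*x
V_y = (0)(x) + (3)(y) = 3*y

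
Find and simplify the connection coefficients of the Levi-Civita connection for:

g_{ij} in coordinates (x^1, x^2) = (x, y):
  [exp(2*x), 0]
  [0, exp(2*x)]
Using Γ^k_{ij} = (1/2) g^{km} (∂_i g_{mj} + ∂_j g_{mi} - ∂_m g_{ij}); the metric is diagonal, so only the m = k term contributes.
Non-zero symbols (using the symmetry Γ^k_{ij} = Γ^k_{ji}):
Γ^x_{x x} = (1/2) g^{xx} (∂_x g_{xx} + ∂_x g_{xx} - ∂_x g_{xx}) = (1/2)(exp(-2*x))((2*exp(2*x)) + (2*exp(2*x)) - (2*exp(2*x))) = 1
Γ^x_{y y} = (1/2) g^{xx} (∂_y g_{xy} + ∂_y g_{xy} - ∂_x g_{yy}) = (1/2)(exp(-2*x))((0) + (0) - (2*exp(2*x))) = -1
Γ^y_{x y} = (1/2) g^{yy} (∂_x g_{yy} + ∂_y g_{yx} - ∂_y g_{xy}) = (1/2)(exp(-2*x))((2*exp(2*x)) + (0) - (0)) = 1
All other Christoffel symbols are zero.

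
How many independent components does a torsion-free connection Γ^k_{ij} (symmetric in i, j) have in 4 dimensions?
Γ^k_{ij} has n choices for the upper index and n(n+1)/2 independent symmetric lower index pairs.
Total = 4 × 4×5/2 = 4 × 10 = 40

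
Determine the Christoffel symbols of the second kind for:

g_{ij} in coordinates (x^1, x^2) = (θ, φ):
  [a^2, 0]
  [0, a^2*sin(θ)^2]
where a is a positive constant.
Using Γ^k_{ij} = (1/2) g^{km} (∂_i g_{mj} + ∂_j g_{mi} - ∂_m g_{ij}); the metric is diagonal, so only the m = k term contributes.
Non-zero symbols (using the symmetry Γ^k_{ij} = Γ^k_{ji}):
Γ^θ_{φ φ} = (1/2) g^{θθ} (∂_φ g_{θφ} + ∂_φ g_{θφ} - ∂_θ g_{φφ}) = (1/2)(1/a^2)((0) + (0) - (a^2*sin(2*θ))) = -sin(2*θ)/2
Γ^φ_{θ φ} = (1/2) g^{φφ} (∂_θ g_{φφ} + ∂_φ g_{φθ} - ∂_φ g_{θφ}) = (1/2)(1/(a^2*sin(θ)^2))((a^2*sin(2*θ)) + (0) - (0)) = 1/tan(θ)
All other Christoffel symbols are zero.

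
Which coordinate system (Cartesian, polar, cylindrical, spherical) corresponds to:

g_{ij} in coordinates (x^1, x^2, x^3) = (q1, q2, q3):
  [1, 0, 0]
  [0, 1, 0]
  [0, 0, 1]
All components are constant and the metric is the identity, i.e. orthonormal rectilinear coordinates.
Cartesian (3D) coordinates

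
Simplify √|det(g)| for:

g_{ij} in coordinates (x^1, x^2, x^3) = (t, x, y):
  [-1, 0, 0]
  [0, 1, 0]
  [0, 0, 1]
det(g) = -1
√|det(g)| = 1
Volume element: dV = 1 dt dx dy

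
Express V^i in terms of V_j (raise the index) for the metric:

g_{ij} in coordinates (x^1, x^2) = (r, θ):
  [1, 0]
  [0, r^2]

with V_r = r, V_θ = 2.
Inverse metric (diagonal): g^{rr} = 1, g^{θθ} = 1/r^2
V^i = g^{ij} V_j:
V^r = (1)(r) + (0)(2) = r
V^θ = (0)(r) + (1/r^2)(2) = 2/r^2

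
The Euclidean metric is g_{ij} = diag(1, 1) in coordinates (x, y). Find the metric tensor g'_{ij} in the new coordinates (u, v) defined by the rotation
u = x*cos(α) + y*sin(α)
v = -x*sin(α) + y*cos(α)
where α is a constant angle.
Invert the transformation: x = u*cos(α) - v*sin(α), y = u*sin(α) + v*cos(α)
g'_{ij} = (∂x^k/∂x'^i)(∂x^l/∂x'^j) g_{kl}; with g_{kl} = δ_{kl} this is Σ_k (∂x^k/∂x'^i)(∂x^k/∂x'^j).
Jacobian: ∂x/∂u = cos(α), ∂x/∂v = -sin(α), ∂y/∂u = sin(α), ∂y/∂v = cos(α)
g'_{uu} = (cos(α))(cos(α)) + (sin(α))(sin(α)) = 1
g'_{uv} = (cos(α))(-sin(α)) + (sin(α))(cos(α)) = 0
g'_{vv} = (-sin(α))(-sin(α)) + (cos(α))(cos(α)) = 1
g'_{ij} = diag(1, 1)
The Euclidean metric is invariant under rotations.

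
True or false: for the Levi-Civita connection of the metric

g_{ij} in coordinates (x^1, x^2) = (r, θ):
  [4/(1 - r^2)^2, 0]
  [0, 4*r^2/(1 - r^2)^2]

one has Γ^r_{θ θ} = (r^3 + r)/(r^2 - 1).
Γ^r_{θ θ} = (1/2) g^{rr} (∂_θ g_{rθ} + ∂_θ g_{rθ} - ∂_r g_{θθ}) = (1/2)((1 - r^2)^2/4)((0) + (0) - (-8*(r^3 + r)/(r^2 - 1)^3)) = (r^3 + r)/(r^2 - 1)
This equals the proposed value (r^3 + r)/(r^2 - 1).
True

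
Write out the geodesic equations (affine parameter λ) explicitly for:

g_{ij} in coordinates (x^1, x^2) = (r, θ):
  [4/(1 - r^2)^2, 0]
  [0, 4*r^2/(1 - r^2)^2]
Geodesic equation: d^2x^k/dλ^2 + Γ^k_{ij} (dx^i/dλ)(dx^j/dλ) = 0.
Non-zero Christoffel symbols:
Γ^r_{r r} = 2*r/(1 - r^2)
Γ^r_{θ θ} = (r^3 + r)/(r^2 - 1)
Γ^θ_{r θ} = (-r^2 - 1)/(r^3 - r)
Substituting (the symmetric pair Γ^k_{ij}, Γ^k_{ji} combines into a factor 2):
d^2r/dλ^2 + (2*r/(1 - r^2)) (dr/dλ)^2 + ((r^3 + r)/(r^2 - 1)) (dθ/dλ)^2 = 0
d^2θ/dλ^2 + ((-2*r^2 - 2)/(r^3 - r)) (dr/dλ)(dθ/dλ) = 0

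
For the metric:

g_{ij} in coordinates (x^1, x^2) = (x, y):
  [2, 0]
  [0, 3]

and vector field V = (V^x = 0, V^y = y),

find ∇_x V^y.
All Christoffel symbols are zero.
∇_x V^y = ∂_x V^y + Γ^y_{x j} V^j
  = (0) + (0)(0) + (0)(y)
  = 0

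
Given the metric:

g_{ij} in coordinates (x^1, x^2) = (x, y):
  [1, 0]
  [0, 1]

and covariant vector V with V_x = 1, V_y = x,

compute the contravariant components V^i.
Inverse metric (diagonal): g^{xx} = 1, g^{yy} = 1
V^i = g^{ij} V_j:
V^x = (1)(1) + (0)(x) = 1
V^y = (0)(1) + (1)(x) = x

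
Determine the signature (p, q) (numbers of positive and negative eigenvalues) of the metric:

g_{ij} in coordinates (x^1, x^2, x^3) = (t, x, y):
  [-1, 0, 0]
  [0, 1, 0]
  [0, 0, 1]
The metric is diagonal, so its eigenvalues are the diagonal entries: -1, 1, 1 (at a generic point, where coordinate-dependent entries are positive).
2 positive, 1 negative.
(2, 1) - Lorentzian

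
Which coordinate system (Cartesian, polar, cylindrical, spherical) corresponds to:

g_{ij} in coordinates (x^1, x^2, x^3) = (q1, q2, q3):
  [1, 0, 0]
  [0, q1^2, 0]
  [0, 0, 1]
The line element ds^2 = dq1^2 + q1^2 dq2^2 + dq3^2 is dr^2 + r^2 dθ^2 + dz^2 with q1 = r, q2 = θ, q3 = z.
cylindrical coordinates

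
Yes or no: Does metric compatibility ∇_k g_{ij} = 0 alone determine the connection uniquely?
One also needs vanishing torsion; metric compatibility plus torsion-freeness singles out the Levi-Civita connection.
No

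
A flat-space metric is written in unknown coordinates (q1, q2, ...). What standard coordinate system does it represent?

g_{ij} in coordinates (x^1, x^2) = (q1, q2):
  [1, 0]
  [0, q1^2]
The line element ds^2 = dq1^2 + q1^2 dq2^2 is dr^2 + r^2 dθ^2 with q1 = r, q2 = θ.
polar coordinates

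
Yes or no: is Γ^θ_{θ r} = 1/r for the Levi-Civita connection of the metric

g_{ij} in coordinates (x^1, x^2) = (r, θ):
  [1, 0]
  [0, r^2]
Γ^θ_{θ r} = (1/2) g^{θθ} (∂_θ g_{θr} + ∂_r g_{θθ} - ∂_θ g_{θr}) = (1/2)(1/r^2)((0) + (2*r) - (0)) = 1/r
This equals the proposed value 1/r.
Yes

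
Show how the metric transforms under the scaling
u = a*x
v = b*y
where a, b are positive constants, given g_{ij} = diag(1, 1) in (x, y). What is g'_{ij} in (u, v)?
Invert the transformation: x = u/a, y = v/b
g'_{ij} = (∂x^k/∂x'^i)(∂x^l/∂x'^j) g_{kl}; with g_{kl} = δ_{kl} this is Σ_k (∂x^k/∂x'^i)(∂x^k/∂x'^j).
Jacobian: ∂x/∂u = 1/a, ∂x/∂v = 0, ∂y/∂u = 0, ∂y/∂v = 1/b
g'_{uu} = (1/a)(1/a) + (0)(0) = 1/a^2
g'_{uv} = (1/a)(0) + (0)(1/b) = 0
g'_{vv} = (0)(0) + (1/b)(1/b) = 1/b^2
g'_{ij} = diag(1/a^2, 1/b^2)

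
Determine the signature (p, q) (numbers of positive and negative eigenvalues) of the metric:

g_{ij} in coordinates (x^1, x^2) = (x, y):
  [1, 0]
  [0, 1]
The metric is diagonal, so its eigenvalues are the diagonal entries: 1, 1 (at a generic point, where coordinate-dependent entries are positive).
2 positive, 0 negative.
(2, 0) - Riemannian (positive definite)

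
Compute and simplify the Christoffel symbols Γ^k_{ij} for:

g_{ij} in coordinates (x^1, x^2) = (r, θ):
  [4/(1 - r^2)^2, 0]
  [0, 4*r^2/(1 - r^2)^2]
Using Γ^k_{ij} = (1/2) g^{km} (∂_i g_{mj} + ∂_j g_{mi} - ∂_m g_{ij}); the metric is diagonal, so only the m = k term contributes.
Non-zero symbols (using the symmetry Γ^k_{ij} = Γ^k_{ji}):
Γ^r_{r r} = (1/2) g^{rr} (∂_r g_{rr} + ∂_r g_{rr} - ∂_r g_{rr}) = (1/2)((1 - r^2)^2/4)((16*r/(1 - r^2)^3) + (16*r/(1 - r^2)^3) - (16*r/(1 - r^2)^3)) = 2*r/(1 - r^2)
Γ^r_{θ θ} = (1/2) g^{rr} (∂_θ g_{rθ} + ∂_θ g_{rθ} - ∂_r g_{θθ}) = (1/2)((1 - r^2)^2/4)((0) + (0) - (-8*(r^3 + r)/(r^2 - 1)^3)) = (r^3 + r)/(r^2 - 1)
Γ^θ_{r θ} = (1/2) g^{θθ} (∂_r g_{θθ} + ∂_θ g_{θr} - ∂_θ g_{rθ}) = (1/2)((1 - r^2)^2/(4*r^2))((-8*(r^3 + r)/(r^2 - 1)^3) + (0) - (0)) = (-r^2 - 1)/(r^3 - r)
All other Christoffel symbols are zero.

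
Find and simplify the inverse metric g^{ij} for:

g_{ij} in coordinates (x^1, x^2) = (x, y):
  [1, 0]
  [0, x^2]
The metric is diagonal, so g^{ij} is diagonal with entries 1/g_{ii}: diag(1, 1/(x^2)).
g^{ij}:
  [1, 0]
  [0, 1/x^2]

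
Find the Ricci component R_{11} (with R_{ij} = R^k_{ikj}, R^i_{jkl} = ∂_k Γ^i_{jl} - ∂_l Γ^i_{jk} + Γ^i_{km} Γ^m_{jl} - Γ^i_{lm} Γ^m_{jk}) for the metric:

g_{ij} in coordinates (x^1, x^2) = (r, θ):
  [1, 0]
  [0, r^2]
Non-zero Christoffel symbols (Γ^k_{ij} = Γ^k_{ji}):
Γ^r_{θ θ} = -r
Γ^θ_{r θ} = 1/r
R^r_{r r r} = 0 (a repeated index in an antisymmetric pair)
R^θ_{r θ r} = ∂_θ Γ^θ_{r r} - ∂_r Γ^θ_{r θ} + Γ^θ_{θ m} Γ^m_{r r} - Γ^θ_{r m} Γ^m_{r θ}
  = (0) - (-1/r^2) + (0) - (1/r^2) = 0
R_{rr} = R^r_{r r r} + R^θ_{r θ r} = (0) + (0) = 0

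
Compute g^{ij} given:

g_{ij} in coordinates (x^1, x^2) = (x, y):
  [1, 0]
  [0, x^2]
The metric is diagonal, so g^{ij} is diagonal with entries 1/g_{ii}: diag(1, 1/(x^2)).
g^{ij}:
  [1, 0]
  [0, 1/x^2]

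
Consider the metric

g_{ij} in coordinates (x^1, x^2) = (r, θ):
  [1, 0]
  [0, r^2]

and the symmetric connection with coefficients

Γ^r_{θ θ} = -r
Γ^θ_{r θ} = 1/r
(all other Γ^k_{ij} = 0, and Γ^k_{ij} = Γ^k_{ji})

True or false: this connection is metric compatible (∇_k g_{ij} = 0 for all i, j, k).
Using ∇_k g_{ij} = ∂_k g_{ij} - Γ^m_{ki} g_{mj} - Γ^m_{kj} g_{im}:
e.g. ∇_r g_{θθ} = (2*r) - (r) - (r) = 0
Every component ∇_k g_{ij} vanishes: the connection is metric compatible.
True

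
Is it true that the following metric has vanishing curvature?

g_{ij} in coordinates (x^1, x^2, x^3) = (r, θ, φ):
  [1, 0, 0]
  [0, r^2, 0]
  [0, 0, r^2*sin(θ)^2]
Non-zero Christoffel symbols:
Γ^r_{θ θ} = -r
Γ^r_{φ φ} = -r*sin(θ)^2
Γ^θ_{r θ} = 1/r
Γ^θ_{φ φ} = -sin(2*θ)/2
Γ^φ_{r φ} = 1/r
Γ^φ_{θ φ} = 1/tan(θ)
Ricci tensor: R_{rr} = 0, R_{rθ} = 0, R_{rφ} = 0, R_{θθ} = 0, R_{θφ} = 0, R_{φφ} = 0
All R_{ij} vanish; in 3 dimensions the Riemann tensor is fully determined by the Ricci tensor, so R^i_{jkl} = 0: the metric is flat (curvilinear coordinates on flat space).
Yes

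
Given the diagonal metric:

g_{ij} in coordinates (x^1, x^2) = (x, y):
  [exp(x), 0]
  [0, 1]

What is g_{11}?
With x^1 = x, x^2 = y, g_{11} = g_{xx} is the row-1, column-1 entry of the matrix.
g_{11} = exp(x)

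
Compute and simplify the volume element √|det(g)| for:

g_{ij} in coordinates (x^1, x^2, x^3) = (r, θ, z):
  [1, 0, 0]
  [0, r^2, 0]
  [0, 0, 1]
det(g) = r^2
√|det(g)| = r
Volume element: dV = r dr dθ dz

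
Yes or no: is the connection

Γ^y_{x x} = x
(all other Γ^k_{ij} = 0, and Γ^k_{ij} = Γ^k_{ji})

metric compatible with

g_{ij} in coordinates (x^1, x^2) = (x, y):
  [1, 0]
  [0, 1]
Using ∇_k g_{ij} = ∂_k g_{ij} - Γ^m_{ki} g_{mj} - Γ^m_{kj} g_{im}:
∇_x g_{xy} = (0) - (x) - (0) = -x ≠ 0
So the connection is not metric compatible (it is not the Levi-Civita connection).
No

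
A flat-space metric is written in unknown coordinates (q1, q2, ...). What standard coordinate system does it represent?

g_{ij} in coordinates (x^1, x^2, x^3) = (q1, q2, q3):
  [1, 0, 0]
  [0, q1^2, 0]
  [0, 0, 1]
The line element ds^2 = dq1^2 + q1^2 dq2^2 + dq3^2 is dr^2 + r^2 dθ^2 + dz^2 with q1 = r, q2 = θ, q3 = z.
cylindrical coordinates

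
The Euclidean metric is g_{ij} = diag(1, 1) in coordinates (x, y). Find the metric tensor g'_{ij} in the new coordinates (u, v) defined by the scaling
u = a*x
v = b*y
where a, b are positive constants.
Invert the transformation: x = u/a, y = v/b
g'_{ij} = (∂x^k/∂x'^i)(∂x^l/∂x'^j) g_{kl}; with g_{kl} = δ_{kl} this is Σ_k (∂x^k/∂x'^i)(∂x^k/∂x'^j).
Jacobian: ∂x/∂u = 1/a, ∂x/∂v = 0, ∂y/∂u = 0, ∂y/∂v = 1/b
g'_{uu} = (1/a)(1/a) + (0)(0) = 1/a^2
g'_{uv} = (1/a)(0) + (0)(1/b) = 0
g'_{vv} = (0)(0) + (1/b)(1/b) = 1/b^2
g'_{ij} = diag(1/a^2, 1/b^2)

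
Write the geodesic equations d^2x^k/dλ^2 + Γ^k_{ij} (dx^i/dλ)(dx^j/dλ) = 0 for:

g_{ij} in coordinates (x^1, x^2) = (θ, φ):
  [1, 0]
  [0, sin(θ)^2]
Geodesic equation: d^2x^k/dλ^2 + Γ^k_{ij} (dx^i/dλ)(dx^j/dλ) = 0.
Non-zero Christoffel symbols:
Γ^θ_{φ φ} = -sin(2*θ)/2
Γ^φ_{θ φ} = 1/tan(θ)
Substituting (the symmetric pair Γ^k_{ij}, Γ^k_{ji} combines into a factor 2):
d^2θ/dλ^2 - (sin(2*θ)/2) (dφ/dλ)^2 = 0
d^2φ/dλ^2 + (2/tan(θ)) (dθ/dλ)(dφ/dλ) = 0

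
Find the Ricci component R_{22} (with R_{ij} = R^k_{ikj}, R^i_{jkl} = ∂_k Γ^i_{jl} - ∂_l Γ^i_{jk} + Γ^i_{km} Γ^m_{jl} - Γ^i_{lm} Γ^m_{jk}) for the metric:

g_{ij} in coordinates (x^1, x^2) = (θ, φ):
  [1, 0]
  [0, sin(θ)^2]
Non-zero Christoffel symbols (Γ^k_{ij} = Γ^k_{ji}):
Γ^θ_{φ φ} = -sin(2*θ)/2
Γ^φ_{θ φ} = 1/tan(θ)
R^θ_{φ θ φ} = ∂_θ Γ^θ_{φ φ} - ∂_φ Γ^θ_{φ θ} + Γ^θ_{θ m} Γ^m_{φ φ} - Γ^θ_{φ m} Γ^m_{φ θ}
  = (-cos(2*θ)) - (0) + (0) - (-cos(θ)^2) = sin(θ)^2
R^φ_{φ φ φ} = 0 (a repeated index in an antisymmetric pair)
R_{φφ} = R^θ_{φ θ φ} + R^φ_{φ φ φ} = (sin(θ)^2) + (0) = sin(θ)^2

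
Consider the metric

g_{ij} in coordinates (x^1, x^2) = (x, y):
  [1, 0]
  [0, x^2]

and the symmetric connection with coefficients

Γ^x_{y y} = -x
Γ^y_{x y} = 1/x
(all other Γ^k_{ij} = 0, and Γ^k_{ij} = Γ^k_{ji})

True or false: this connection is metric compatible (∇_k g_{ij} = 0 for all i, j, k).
Using ∇_k g_{ij} = ∂_k g_{ij} - Γ^m_{ki} g_{mj} - Γ^m_{kj} g_{im}:
e.g. ∇_x g_{yy} = (2*x) - (x) - (x) = 0
Every component ∇_k g_{ij} vanishes: the connection is metric compatible.
True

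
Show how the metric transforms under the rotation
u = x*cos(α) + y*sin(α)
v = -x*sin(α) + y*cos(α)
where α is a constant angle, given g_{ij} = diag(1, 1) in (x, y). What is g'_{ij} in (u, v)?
Invert the transformation: x = u*cos(α) - v*sin(α), y = u*sin(α) + v*cos(α)
g'_{ij} = (∂x^k/∂x'^i)(∂x^l/∂x'^j) g_{kl}; with g_{kl} = δ_{kl} this is Σ_k (∂x^k/∂x'^i)(∂x^k/∂x'^j).
Jacobian: ∂x/∂u = cos(α), ∂x/∂v = -sin(α), ∂y/∂u = sin(α), ∂y/∂v = cos(α)
g'_{uu} = (cos(α))(cos(α)) + (sin(α))(sin(α)) = 1
g'_{uv} = (cos(α))(-sin(α)) + (sin(α))(cos(α)) = 0
g'_{vv} = (-sin(α))(-sin(α)) + (cos(α))(cos(α)) = 1
g'_{ij} = diag(1, 1)
The Euclidean metric is invariant under rotations.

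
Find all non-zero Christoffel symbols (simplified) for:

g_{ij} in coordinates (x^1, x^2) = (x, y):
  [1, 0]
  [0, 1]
Using Γ^k_{ij} = (1/2) g^{km} (∂_i g_{mj} + ∂_j g_{mi} - ∂_m g_{ij}); the metric is diagonal, so only the m = k term contributes.
Every metric component is constant, so all ∂_m g_{ij} = 0 and every Christoffel symbol vanishes.
All Christoffel symbols are zero.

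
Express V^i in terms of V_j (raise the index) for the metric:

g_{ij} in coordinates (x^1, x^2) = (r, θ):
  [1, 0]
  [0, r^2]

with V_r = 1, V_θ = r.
Inverse metric (diagonal): g^{rr} = 1, g^{θθ} = 1/r^2
V^i = g^{ij} V_j:
V^r = (1)(1) + (0)(r) = 1
V^θ = (0)(1) + (1/r^2)(r) = 1/r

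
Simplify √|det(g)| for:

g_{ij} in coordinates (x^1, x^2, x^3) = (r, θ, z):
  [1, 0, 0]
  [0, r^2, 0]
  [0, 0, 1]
det(g) = r^2
√|det(g)| = r
Volume element: dV = r dr dθ dz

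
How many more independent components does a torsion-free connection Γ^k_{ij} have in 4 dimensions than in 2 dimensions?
Independent components in n dimensions: n × n(n+1)/2 = n^2(n+1)/2.
4D: 4 × 10 = 40
2D: 2 × 3 = 6
Difference = 40 - 6 = 34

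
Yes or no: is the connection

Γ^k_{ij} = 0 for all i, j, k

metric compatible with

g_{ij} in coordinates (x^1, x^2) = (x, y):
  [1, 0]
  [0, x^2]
Using ∇_k g_{ij} = ∂_k g_{ij} - Γ^m_{ki} g_{mj} - Γ^m_{kj} g_{im}:
∇_x g_{yy} = (2*x) - (0) - (0) = 2*x ≠ 0
So the connection is not metric compatible (it is not the Levi-Civita connection).
No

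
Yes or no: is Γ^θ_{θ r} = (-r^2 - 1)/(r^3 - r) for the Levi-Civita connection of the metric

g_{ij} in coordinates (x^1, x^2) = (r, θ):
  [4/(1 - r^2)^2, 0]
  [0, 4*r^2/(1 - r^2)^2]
Γ^θ_{θ r} = (1/2) g^{θθ} (∂_θ g_{θr} + ∂_r g_{θθ} - ∂_θ g_{θr}) = (1/2)((1 - r^2)^2/(4*r^2))((0) + (-8*(r^3 + r)/(r^2 - 1)^3) - (0)) = (-r^2 - 1)/(r^3 - r)
This equals the proposed value (-r^2 - 1)/(r^3 - r).
Yes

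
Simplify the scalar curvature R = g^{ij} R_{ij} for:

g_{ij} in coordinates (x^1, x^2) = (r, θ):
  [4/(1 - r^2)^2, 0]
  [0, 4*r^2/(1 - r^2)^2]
Non-zero Christoffel symbols (Γ^k_{ij} = Γ^k_{ji}):
Γ^r_{r r} = 2*r/(1 - r^2)
Γ^r_{θ θ} = (r^3 + r)/(r^2 - 1)
Γ^θ_{r θ} = (-r^2 - 1)/(r^3 - r)
Ricci tensor (R_{ij} = R^k_{ikj}): R_{rr} = -4/(r^2 - 1)^2, R_{rθ} = 0, R_{θθ} = -4*r^2/(r^2 - 1)^2
Inverse metric: g^{rr} = (1 - r^2)^2/4, g^{θθ} = (1 - r^2)^2/(4*r^2)
R = g^{ij} R_{ij} = ((1 - r^2)^2/4)(-4/(r^2 - 1)^2) + ((1 - r^2)^2/(4*r^2))(-4*r^2/(r^2 - 1)^2) = -2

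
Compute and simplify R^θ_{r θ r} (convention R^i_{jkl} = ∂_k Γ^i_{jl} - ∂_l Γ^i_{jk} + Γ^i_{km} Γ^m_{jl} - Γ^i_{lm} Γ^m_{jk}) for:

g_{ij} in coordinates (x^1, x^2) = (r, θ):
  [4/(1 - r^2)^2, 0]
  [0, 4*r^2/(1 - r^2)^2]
Non-zero Christoffel symbols (Γ^k_{ij} = Γ^k_{ji}):
Γ^r_{r r} = 2*r/(1 - r^2)
Γ^r_{θ θ} = (r^3 + r)/(r^2 - 1)
Γ^θ_{r θ} = (-r^2 - 1)/(r^3 - r)
R^θ_{r θ r} = ∂_θ Γ^θ_{r r} - ∂_r Γ^θ_{r θ} + Γ^θ_{θ m} Γ^m_{r r} - Γ^θ_{r m} Γ^m_{r θ}
  = (0) - ((r^4 + 4*r^2 - 1)/(r^3 - r)^2) + (2*(r^2 + 1)/(r^2 - 1)^2) - ((r^2 + 1)^2/(r^3 - r)^2) = -4/(r^2 - 1)^2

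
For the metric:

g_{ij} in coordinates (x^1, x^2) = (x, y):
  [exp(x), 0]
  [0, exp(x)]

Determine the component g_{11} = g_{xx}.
With x^1 = x, x^2 = y, g_{11} = g_{xx} is the row-1, column-1 entry of the matrix.
g_{11} = exp(x)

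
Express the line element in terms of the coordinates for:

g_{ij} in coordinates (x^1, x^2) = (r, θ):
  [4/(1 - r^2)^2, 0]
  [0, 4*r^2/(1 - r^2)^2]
ds^2 = g_{ij} dx^i dx^j; only the non-zero components contribute.
ds^2 = (4/(1 - r^2)^2) dr^2 + (4*r^2/(1 - r^2)^2) dθ^2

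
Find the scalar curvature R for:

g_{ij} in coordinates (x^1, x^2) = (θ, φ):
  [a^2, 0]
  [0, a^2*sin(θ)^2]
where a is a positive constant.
Non-zero Christoffel symbols (Γ^k_{ij} = Γ^k_{ji}):
Γ^θ_{φ φ} = -sin(2*θ)/2
Γ^φ_{θ φ} = 1/tan(θ)
Ricci tensor (R_{ij} = R^k_{ikj}): R_{θθ} = 1, R_{θφ} = 0, R_{φφ} = sin(θ)^2
Inverse metric: g^{θθ} = 1/a^2, g^{φφ} = 1/(a^2*sin(θ)^2)
R = g^{ij} R_{ij} = (1/a^2)(1) + (1/(a^2*sin(θ)^2))(sin(θ)^2) = 2/a^2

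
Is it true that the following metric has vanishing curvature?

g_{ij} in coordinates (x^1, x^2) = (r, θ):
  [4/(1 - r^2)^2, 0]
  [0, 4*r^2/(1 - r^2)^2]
Non-zero Christoffel symbols:
Γ^r_{r r} = 2*r/(1 - r^2)
Γ^r_{θ θ} = (r^3 + r)/(r^2 - 1)
Γ^θ_{r θ} = (-r^2 - 1)/(r^3 - r)
Ricci tensor: R_{rr} = -4/(r^2 - 1)^2, R_{rθ} = 0, R_{θθ} = -4*r^2/(r^2 - 1)^2
The Ricci tensor is non-zero, so the Riemann tensor is non-zero: not flat.
No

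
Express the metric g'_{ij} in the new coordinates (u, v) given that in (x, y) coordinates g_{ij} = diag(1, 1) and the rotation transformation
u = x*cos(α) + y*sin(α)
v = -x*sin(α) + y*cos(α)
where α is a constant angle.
Invert the transformation: x = u*cos(α) - v*sin(α), y = u*sin(α) + v*cos(α)
g'_{ij} = (∂x^k/∂x'^i)(∂x^l/∂x'^j) g_{kl}; with g_{kl} = δ_{kl} this is Σ_k (∂x^k/∂x'^i)(∂x^k/∂x'^j).
Jacobian: ∂x/∂u = cos(α), ∂x/∂v = -sin(α), ∂y/∂u = sin(α), ∂y/∂v = cos(α)
g'_{uu} = (cos(α))(cos(α)) + (sin(α))(sin(α)) = 1
g'_{uv} = (cos(α))(-sin(α)) + (sin(α))(cos(α)) = 0
g'_{vv} = (-sin(α))(-sin(α)) + (cos(α))(cos(α)) = 1
g'_{ij} = diag(1, 1)
The Euclidean metric is invariant under rotations.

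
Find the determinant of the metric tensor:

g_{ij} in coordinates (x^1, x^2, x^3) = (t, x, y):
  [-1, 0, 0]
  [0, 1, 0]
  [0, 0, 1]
Diagonal metric: det(g) = g_{11}·g_{22}·g_{33}
= (-1)·(1)·(1)
det(g) = -1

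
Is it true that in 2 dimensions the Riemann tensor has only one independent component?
The number of independent components is n^2(n^2-1)/12 = 4·3/12 = 1 for n = 2 (e.g. R_{1212}).
Yes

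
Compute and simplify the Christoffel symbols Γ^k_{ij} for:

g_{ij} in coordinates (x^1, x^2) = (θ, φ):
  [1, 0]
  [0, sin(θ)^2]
Using Γ^k_{ij} = (1/2) g^{km} (∂_i g_{mj} + ∂_j g_{mi} - ∂_m g_{ij}); the metric is diagonal, so only the m = k term contributes.
Non-zero symbols (using the symmetry Γ^k_{ij} = Γ^k_{ji}):
Γ^θ_{φ φ} = (1/2) g^{θθ} (∂_φ g_{θφ} + ∂_φ g_{θφ} - ∂_θ g_{φφ}) = (1/2)(1)((0) + (0) - (sin(2*θ))) = -sin(2*θ)/2
Γ^φ_{θ φ} = (1/2) g^{φφ} (∂_θ g_{φφ} + ∂_φ g_{φθ} - ∂_φ g_{θφ}) = (1/2)(1/sin(θ)^2)((sin(2*θ)) + (0) - (0)) = 1/tan(θ)
All other Christoffel symbols are zero.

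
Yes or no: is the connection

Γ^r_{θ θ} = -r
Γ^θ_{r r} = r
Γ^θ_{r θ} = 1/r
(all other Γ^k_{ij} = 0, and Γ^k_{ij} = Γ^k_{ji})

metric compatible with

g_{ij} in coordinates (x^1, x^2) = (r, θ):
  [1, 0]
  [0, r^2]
Using ∇_k g_{ij} = ∂_k g_{ij} - Γ^m_{ki} g_{mj} - Γ^m_{kj} g_{im}:
∇_r g_{rθ} = (0) - (r^3) - (0) = -r^3 ≠ 0
So the connection is not metric compatible (it is not the Levi-Civita connection).
No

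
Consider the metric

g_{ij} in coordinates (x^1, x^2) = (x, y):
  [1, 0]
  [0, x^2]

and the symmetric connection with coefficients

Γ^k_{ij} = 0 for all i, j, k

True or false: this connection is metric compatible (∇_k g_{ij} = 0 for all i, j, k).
Using ∇_k g_{ij} = ∂_k g_{ij} - Γ^m_{ki} g_{mj} - Γ^m_{kj} g_{im}:
∇_x g_{yy} = (2*x) - (0) - (0) = 2*x ≠ 0
So the connection is not metric compatible (it is not the Levi-Civita connection).
False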